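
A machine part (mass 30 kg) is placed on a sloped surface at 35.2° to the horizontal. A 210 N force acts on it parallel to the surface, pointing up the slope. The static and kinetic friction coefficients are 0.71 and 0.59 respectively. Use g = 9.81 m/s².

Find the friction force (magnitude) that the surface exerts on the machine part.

Normal force: N = m g cos θ = 30 × 9.81 × cos 35.2° = 240.5 N.
Parallel to the incline, ΣF = 0 gives f = m g sin θ − P = 169.6 − 210 = -40.36 N (up-slope positive).
Maximum static friction available: μ_s N = 0.71 × 240.5 = 170.7 N.
Since |-40.36| ≤ 170.7 N, no slip — friction simply equals what equilibrium demands.

f ≈ 40.4 N (down the incline)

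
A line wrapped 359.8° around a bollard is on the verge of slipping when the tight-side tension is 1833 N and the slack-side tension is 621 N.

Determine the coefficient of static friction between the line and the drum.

μ ≈ 0.172

T₂/T₁ = e^{μβ} → μ = ln(T₂/T₁)/β.
β = 359.8° = 6.28 rad.
μ = ln(1833/621)/6.28 = ln(2.952)/6.28 = 0.172.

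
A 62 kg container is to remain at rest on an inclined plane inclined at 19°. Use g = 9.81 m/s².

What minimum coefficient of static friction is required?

At the slip threshold m g sin θ = μ_s m g cos θ, so μ_s,min = tan θ.
μ_s,min = tan 19° = 0.344.

μ_s,min ≈ 0.344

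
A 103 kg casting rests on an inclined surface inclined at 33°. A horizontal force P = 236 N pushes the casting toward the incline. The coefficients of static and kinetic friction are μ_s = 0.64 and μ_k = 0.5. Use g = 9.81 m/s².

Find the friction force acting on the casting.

f ≈ 352 N (up the incline)

The horizontal push has a component P sin θ into the surface, so N = m g cos θ + P sin θ = 847.4 + 128.5 = 976 N.
Parallel to the incline: P cos θ − m g sin θ = 197.9 − 550.3 = -352.4 N; the friction needed to balance this is 352.4 N acting up the slope.
The limit of static friction is μ_s N = 624.6 N.
|f_req| = 352.4 ≤ 624.6 N → the casting is in equilibrium; friction equals the required value.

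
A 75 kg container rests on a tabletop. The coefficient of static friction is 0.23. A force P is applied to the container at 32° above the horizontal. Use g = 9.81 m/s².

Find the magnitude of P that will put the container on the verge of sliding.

N = m g − P sin α (the pull lifts the container).
At impending slip, P cos α = μ_s N = μ_s (m g − P sin α).
Solving: P (cos α + μ_s sin α) = μ_s m g → P = 0.23×736/(cos 32° + 0.23 sin 32°) = 169/0.9699 = 174 N.

P ≈ 174 N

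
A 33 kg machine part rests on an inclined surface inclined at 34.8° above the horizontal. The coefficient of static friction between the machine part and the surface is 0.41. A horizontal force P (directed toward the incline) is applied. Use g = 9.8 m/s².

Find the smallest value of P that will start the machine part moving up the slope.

At impending motion up the slope, friction acts down-slope at its limit: f = μ_s N.
Perpendicular to the incline: N = m g cos θ + P sin θ.
Along the incline: P cos θ = m g sin θ + μ_s N = m g sin θ + μ_s (m g cos θ + P sin θ).
Solving, P (cos θ − μ_s sin θ) = m g (sin θ + μ_s cos θ), so P = 33×9.8×(sin 34.8° + 0.41 cos 34.8°)/(cos 34.8° − 0.41 sin 34.8°) = 323×0.9074/0.5872 = 500 N.

P ≈ 500 N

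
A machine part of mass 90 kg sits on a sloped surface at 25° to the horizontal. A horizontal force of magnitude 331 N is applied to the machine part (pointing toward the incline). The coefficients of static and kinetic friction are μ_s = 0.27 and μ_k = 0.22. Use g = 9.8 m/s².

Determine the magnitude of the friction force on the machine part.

Normal direction: N = m g cos θ + P sin θ = 939.3 N.
Parallel to the incline: P cos θ − m g sin θ = 300 − 372.7 = -72.76 N; the friction needed to balance this is 72.76 N acting up the slope.
The limit of static friction is μ_s N = 253.6 N.
|f_req| = 72.76 ≤ 253.6 N → the machine part is in equilibrium; friction equals the required value.

f ≈ 72.8 N (up the incline)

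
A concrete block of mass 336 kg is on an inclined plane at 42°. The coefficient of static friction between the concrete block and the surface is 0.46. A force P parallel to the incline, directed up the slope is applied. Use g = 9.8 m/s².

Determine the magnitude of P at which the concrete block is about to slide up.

P ≈ 3330 N

At impending motion up the slope, friction acts down-slope at its limit: f = μ_s N.
P is parallel to the surface, so N = m g cos θ = 2450 N.
Along the incline: P = m g sin θ + μ_s N = 2200 + 0.46×2450 = 3330 N.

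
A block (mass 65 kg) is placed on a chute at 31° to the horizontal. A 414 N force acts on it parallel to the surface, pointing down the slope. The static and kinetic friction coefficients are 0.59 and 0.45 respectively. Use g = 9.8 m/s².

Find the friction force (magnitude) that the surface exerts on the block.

Normal force: N = m g cos θ = 65 × 9.8 × cos 31° = 546 N.
The friction needed for equilibrium is m g sin θ + P = 328.1 + 414 = 742.1 N, measured positive up-slope.
The static-friction ceiling is μ_s N = 0.59 × 546 = 322.1 N.
Since |742.1| > 322.1 N, static friction cannot hold it; the block slides down the incline and kinetic friction applies: f = μ_k N = 0.45 × 546 = 246 N.

f ≈ 246 N (up the incline)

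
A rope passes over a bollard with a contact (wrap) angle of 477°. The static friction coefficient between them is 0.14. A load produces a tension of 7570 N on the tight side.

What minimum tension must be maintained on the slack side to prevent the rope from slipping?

T_min ≈ 2360 N

Capstan equation at impending slip: T_tight/T_slack = e^{μβ}.
β = 477° = 8.325 rad; e^{μβ} = e^{0.14×8.325} = 3.208.
T_slack = T_tight / e^{μβ} = 7570 / 3.208 = 2360 N.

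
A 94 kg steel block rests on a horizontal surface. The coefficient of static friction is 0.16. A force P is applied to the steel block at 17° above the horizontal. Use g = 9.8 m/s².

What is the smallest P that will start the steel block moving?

N = m g − P sin α (the pull lifts the steel block).
At impending slip, P cos α = μ_s N = μ_s (m g − P sin α).
Solving: P (cos α + μ_s sin α) = μ_s m g → P = 0.16×921/(cos 17° + 0.16 sin 17°) = 147/1.003 = 147 N.

P ≈ 147 N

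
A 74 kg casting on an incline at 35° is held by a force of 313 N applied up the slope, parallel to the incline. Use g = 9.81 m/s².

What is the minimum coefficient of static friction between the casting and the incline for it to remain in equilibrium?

N = m g cos θ = 594.7 N.
Friction must make up the shortfall along the incline: f = m g sin θ − P = 416.4 − 313 = 103.4 N.
At the threshold f = μ_s N, so μ_s,min = 103.4/594.7 = 0.174.

μ_s,min ≈ 0.174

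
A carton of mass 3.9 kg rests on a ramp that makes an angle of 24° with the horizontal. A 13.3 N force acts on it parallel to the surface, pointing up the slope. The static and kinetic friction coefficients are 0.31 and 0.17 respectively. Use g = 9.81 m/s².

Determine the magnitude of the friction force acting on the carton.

Normal force: N = m g cos θ = 3.9 × 9.81 × cos 24° = 34.95 N.
Parallel to the incline, ΣF = 0 gives f = m g sin θ − P = 15.56 − 13.3 = 2.261 N (up-slope positive).
Maximum static friction available: μ_s N = 0.31 × 34.95 = 10.83 N.
Since |2.261| ≤ 10.83 N, no slip — friction simply equals what equilibrium demands.

f ≈ 2.26 N (up the incline)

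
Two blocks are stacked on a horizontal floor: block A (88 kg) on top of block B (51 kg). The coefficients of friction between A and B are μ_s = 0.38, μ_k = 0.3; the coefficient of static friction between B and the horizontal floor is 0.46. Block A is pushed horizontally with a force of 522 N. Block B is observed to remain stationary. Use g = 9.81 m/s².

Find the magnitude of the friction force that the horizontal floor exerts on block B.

Normal force at the A–B interface: N₁ = m_A g = 863.3 N.
So the A–B interface can sustain at most μ_s N₁ = 328 N of static friction.
P = 522 N exceeds that limit, so A slips over B and the interface friction becomes kinetic: f₁ = μ_k N₁ = 0.3×863.3 = 259 N.
B experiences an equal 259 N forward from A (third law). B is in equilibrium, so the floor supplies f₂ = 259 N of static friction (limit μ_s(m_A+m_B)g = 627.3 N, not exceeded).

f ≈ 259 N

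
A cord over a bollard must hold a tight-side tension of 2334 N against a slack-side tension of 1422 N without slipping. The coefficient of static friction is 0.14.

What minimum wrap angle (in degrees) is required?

β_min ≈ 203°

T₂/T₁ = e^{μβ} → β = ln(T₂/T₁)/μ.
β = ln(2334/1422)/0.14 = 0.4955/0.14 = 3.539 rad.
In degrees: β = 3.539 × 180/π = 203°.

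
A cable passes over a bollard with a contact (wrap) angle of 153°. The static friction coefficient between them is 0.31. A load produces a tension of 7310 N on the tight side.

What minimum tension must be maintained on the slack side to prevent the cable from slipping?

Capstan equation at impending slip: T_tight/T_slack = e^{μβ}.
β = 153° = 2.67 rad; e^{μβ} = e^{0.31×2.67} = 2.288.
T_slack = T_tight / e^{μβ} = 7310 / 2.288 = 3190 N.

T_min ≈ 3190 N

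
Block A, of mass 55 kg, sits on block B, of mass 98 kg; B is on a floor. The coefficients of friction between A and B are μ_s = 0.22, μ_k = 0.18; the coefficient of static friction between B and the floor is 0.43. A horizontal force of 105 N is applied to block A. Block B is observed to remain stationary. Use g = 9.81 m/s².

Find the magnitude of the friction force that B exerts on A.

f ≈ 105 N

The normal force B exerts on A is simply A's weight, N₁ = 539.6 N.
Maximum static friction on A from B: μ_s N₁ = 0.22×539.6 = 118.7 N.
P = 105 N is within that limit, so A and B move together (both at rest); the A–B friction is simply f₁ = P = 105 N.
By Newton's third law B feels 105 N forward from A. With B stationary, the floor's static friction on B balances it: f₂ = 105 N (well within μ_s(m_A+m_B)g = 645.4 N).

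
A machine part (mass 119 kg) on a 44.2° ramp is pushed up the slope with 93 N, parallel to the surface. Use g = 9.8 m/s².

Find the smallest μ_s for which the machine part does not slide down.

N = m g cos θ = 836.1 N.
Friction must make up the shortfall along the incline: f = m g sin θ − P = 813 − 93 = 720 N.
At the threshold f = μ_s N, so μ_s,min = 720/836.1 = 0.861.

μ_s,min ≈ 0.861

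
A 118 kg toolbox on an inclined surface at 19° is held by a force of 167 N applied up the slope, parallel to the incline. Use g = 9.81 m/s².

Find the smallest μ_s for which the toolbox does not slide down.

μ_s,min ≈ 0.192

N = m g cos θ = 1095 N.
Friction must make up the shortfall along the incline: f = m g sin θ − P = 376.9 − 167 = 209.9 N.
At the threshold f = μ_s N, so μ_s,min = 209.9/1095 = 0.192.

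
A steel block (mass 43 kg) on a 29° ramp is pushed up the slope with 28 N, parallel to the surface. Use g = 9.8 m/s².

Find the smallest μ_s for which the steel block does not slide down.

μ_s,min ≈ 0.478

N = m g cos θ = 368.6 N.
Friction must make up the shortfall along the incline: f = m g sin θ − P = 204.3 − 28 = 176.3 N.
At the threshold f = μ_s N, so μ_s,min = 176.3/368.6 = 0.478.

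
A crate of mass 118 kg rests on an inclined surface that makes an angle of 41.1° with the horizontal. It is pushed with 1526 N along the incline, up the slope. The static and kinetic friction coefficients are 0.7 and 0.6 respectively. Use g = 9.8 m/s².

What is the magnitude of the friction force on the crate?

f ≈ 523 N (down the incline)

The normal reaction is N = m g cos θ = 871.4 N.
The friction needed for equilibrium is m g sin θ − P = 760.2 − 1526 = -765.8 N, measured positive up-slope.
Maximum static friction available: μ_s N = 0.7 × 871.4 = 610 N.
Since |-765.8| > 610 N, static friction cannot hold it; the crate slides up the incline and kinetic friction applies: f = μ_k N = 0.6 × 871.4 = 523 N.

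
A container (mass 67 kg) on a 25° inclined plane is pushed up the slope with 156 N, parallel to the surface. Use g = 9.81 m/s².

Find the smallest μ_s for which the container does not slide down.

N = m g cos θ = 595.7 N.
Friction must make up the shortfall along the incline: f = m g sin θ − P = 277.8 − 156 = 121.8 N.
At the threshold f = μ_s N, so μ_s,min = 121.8/595.7 = 0.204.

μ_s,min ≈ 0.204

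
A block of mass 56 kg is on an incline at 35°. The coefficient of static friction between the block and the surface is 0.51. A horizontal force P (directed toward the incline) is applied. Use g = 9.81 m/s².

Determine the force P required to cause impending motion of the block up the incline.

At impending motion up the slope, friction acts down-slope at its limit: f = μ_s N.
Perpendicular to the incline: N = m g cos θ + P sin θ.
Along the incline: P cos θ = m g sin θ + μ_s N = m g sin θ + μ_s (m g cos θ + P sin θ).
Solving, P (cos θ − μ_s sin θ) = m g (sin θ + μ_s cos θ), so P = 56×9.81×(sin 35° + 0.51 cos 35°)/(cos 35° − 0.51 sin 35°) = 549×0.9913/0.5266 = 1030 N.

P ≈ 1030 N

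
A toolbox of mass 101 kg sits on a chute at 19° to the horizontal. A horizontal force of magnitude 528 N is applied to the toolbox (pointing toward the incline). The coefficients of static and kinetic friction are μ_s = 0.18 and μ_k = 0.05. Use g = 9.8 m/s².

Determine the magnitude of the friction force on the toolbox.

f ≈ 177 N (down the incline)

Resolve perpendicular to the incline: N = m g cos θ + P sin θ = 101×9.8×cos 19° + 528×sin 19° = 1108 N.
Parallel to the incline: P cos θ − m g sin θ = 499.2 − 322.2 = 177 N; the friction needed to balance this is 177 N acting down the slope.
The limit of static friction is μ_s N = 199.4 N.
|f_req| = 177 ≤ 199.4 N → the toolbox is in equilibrium; friction equals the required value.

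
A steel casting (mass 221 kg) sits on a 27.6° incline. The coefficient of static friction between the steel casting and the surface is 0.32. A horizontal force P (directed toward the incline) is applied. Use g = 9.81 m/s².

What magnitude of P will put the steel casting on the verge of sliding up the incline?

P ≈ 2190 N

At impending motion up the slope, friction acts down-slope at its limit: f = μ_s N.
Perpendicular to the incline: N = m g cos θ + P sin θ.
Along the incline: P cos θ = m g sin θ + μ_s N = m g sin θ + μ_s (m g cos θ + P sin θ).
Solving, P (cos θ − μ_s sin θ) = m g (sin θ + μ_s cos θ), so P = 221×9.81×(sin 27.6° + 0.32 cos 27.6°)/(cos 27.6° − 0.32 sin 27.6°) = 2170×0.7469/0.7379 = 2190 N.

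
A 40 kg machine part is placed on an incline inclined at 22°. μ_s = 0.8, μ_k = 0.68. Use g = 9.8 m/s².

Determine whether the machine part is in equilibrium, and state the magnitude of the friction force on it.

f ≈ 147 N

N = m g cos θ = 363 N.
Down-slope weight component: m g sin θ = 147 N.
μ_s N = 291 N.
147 ≤ 291 N, so it stays put; friction = 147 N.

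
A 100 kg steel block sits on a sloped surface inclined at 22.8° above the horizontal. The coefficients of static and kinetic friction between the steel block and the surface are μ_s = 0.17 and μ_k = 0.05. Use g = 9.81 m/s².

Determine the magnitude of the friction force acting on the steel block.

Normal force: N = m g cos θ = 100 × 9.81 × cos 22.8° = 904.3 N.
For equilibrium along the incline, friction must balance the weight component: f = m g sin θ = 380.2 N up the slope.
Static friction can supply at most μ_s N = 153.7 N.
Since |380.2| > 153.7 N, static friction cannot hold it; the steel block slides down the incline and kinetic friction applies: f = μ_k N = 0.05 × 904.3 = 45.2 N.

f ≈ 45.2 N (up the incline)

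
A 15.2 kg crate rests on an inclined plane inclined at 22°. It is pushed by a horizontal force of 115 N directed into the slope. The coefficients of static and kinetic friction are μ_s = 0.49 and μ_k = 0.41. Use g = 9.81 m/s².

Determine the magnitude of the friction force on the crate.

f ≈ 50.8 N (down the incline)

Normal direction: N = m g cos θ + P sin θ = 181.3 N.
Parallel to the incline: P cos θ − m g sin θ = 106.6 − 55.86 = 50.77 N; the friction needed to balance this is 50.77 N acting down the slope.
The limit of static friction is μ_s N = 88.85 N.
Since 50.77 N is within the 88.85 N limit, the crate stays put and friction is exactly 50.8 N.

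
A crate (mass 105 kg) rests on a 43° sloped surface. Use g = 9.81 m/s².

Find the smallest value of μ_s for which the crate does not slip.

At the slip threshold m g sin θ = μ_s m g cos θ, so μ_s,min = tan θ.
μ_s,min = tan 43° = 0.933.

μ_s,min ≈ 0.933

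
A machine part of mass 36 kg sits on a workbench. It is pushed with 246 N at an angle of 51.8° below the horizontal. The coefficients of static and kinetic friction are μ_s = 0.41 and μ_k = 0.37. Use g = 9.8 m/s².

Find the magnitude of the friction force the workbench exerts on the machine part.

Vertical equilibrium gives N = m g + P sin α = 546.1 N.
Horizontally, friction must balance P cos α = 152.1 N.
The static-friction limit is μ_s N = 223.9 N.
152.1 ≤ 223.9 N → static; friction equals the required 152 N.

f ≈ 152 N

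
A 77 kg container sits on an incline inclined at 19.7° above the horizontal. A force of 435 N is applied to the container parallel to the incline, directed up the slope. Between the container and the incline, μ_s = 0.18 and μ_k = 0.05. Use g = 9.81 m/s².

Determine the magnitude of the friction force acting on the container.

f ≈ 35.6 N (down the incline)

Normal force: N = m g cos θ = 77 × 9.81 × cos 19.7° = 711.2 N.
The friction needed for equilibrium is m g sin θ − P = 254.6 − 435 = -180.4 N, measured positive up-slope.
The static-friction ceiling is μ_s N = 0.18 × 711.2 = 128 N.
Since |-180.4| > 128 N, static friction cannot hold it; the container slides up the incline and kinetic friction applies: f = μ_k N = 0.05 × 711.2 = 35.6 N.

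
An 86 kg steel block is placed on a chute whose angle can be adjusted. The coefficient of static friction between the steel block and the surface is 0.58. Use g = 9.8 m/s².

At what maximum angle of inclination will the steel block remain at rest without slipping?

θ_max ≈ 30.1°

At the slip threshold, m g sin θ = μ_s · m g cos θ, so tan θ = μ_s.
θ_max = arctan(0.58) = 30.1°.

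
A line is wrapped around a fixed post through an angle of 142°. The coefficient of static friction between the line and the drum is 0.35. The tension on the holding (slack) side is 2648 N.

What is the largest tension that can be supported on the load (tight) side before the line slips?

T_max ≈ 6300 N

At impending slip the capstan equation gives T₂/T₁ = e^{μβ} with β in radians.
β = 142° × π/180 = 2.478 rad.
e^{μβ} = e^{0.35×2.478} = 2.381.
T₂ = T₁ · e^{μβ} = 2648 × 2.381 = 6300 N.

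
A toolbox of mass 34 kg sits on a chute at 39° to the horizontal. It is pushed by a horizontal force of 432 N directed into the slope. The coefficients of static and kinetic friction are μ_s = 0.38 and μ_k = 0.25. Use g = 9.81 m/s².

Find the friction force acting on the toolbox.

Normal direction: N = m g cos θ + P sin θ = 531.1 N.
Along the incline, the net driving force (taking up-slope positive) is P cos θ − m g sin θ = 335.7 − 209.9 = 125.8 N, so equilibrium requires friction f = -125.8 N (down-slope).
Maximum static friction: μ_s N = 0.38 × 531.1 = 201.8 N.
|f_req| = 125.8 ≤ 201.8 N → the toolbox is in equilibrium; friction equals the required value.

f ≈ 126 N (down the incline)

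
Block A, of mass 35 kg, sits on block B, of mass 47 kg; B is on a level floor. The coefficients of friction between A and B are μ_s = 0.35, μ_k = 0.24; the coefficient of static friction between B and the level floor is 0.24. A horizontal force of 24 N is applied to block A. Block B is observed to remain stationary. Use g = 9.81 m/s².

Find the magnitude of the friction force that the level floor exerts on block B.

f ≈ 24 N

Normal force at the A–B interface: N₁ = m_A g = 343.4 N.
So the A–B interface can sustain at most μ_s N₁ = 120.2 N of static friction.
P = 24 N is within that limit, so A and B move together (both at rest); the A–B friction is simply f₁ = P = 24 N.
B experiences an equal 24 N forward from A (third law). B is in equilibrium, so the floor supplies f₂ = 24 N of static friction (limit μ_s(m_A+m_B)g = 193.1 N, not exceeded).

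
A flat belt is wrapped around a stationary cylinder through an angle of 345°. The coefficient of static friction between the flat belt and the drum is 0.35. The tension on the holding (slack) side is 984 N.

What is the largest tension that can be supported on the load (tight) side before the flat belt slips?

At impending slip the capstan equation gives T₂/T₁ = e^{μβ} with β in radians.
β = 345° × π/180 = 6.021 rad.
e^{μβ} = e^{0.35×6.021} = 8.228.
T₂ = T₁ · e^{μβ} = 984 × 8.228 = 8100 N.

T_max ≈ 8100 N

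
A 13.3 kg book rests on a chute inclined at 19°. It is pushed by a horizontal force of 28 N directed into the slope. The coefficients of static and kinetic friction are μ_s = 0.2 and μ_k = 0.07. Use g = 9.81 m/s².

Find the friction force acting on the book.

Resolve perpendicular to the incline: N = m g cos θ + P sin θ = 13.3×9.81×cos 19° + 28×sin 19° = 132.5 N.
Along the incline, the net driving force (taking up-slope positive) is P cos θ − m g sin θ = 26.47 − 42.48 = -16 N, so equilibrium requires friction f = 16 N (up-slope).
The limit of static friction is μ_s N = 26.5 N.
|f_req| = 16 ≤ 26.5 N → the book is in equilibrium; friction equals the required value.

f ≈ 16 N (up the incline)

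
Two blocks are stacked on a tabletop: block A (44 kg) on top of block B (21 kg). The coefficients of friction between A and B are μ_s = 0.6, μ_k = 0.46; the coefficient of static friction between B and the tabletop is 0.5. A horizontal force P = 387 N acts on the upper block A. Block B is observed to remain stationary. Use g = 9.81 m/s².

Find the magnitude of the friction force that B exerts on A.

Normal force at the A–B interface: N₁ = m_A g = 431.6 N.
So the A–B interface can sustain at most μ_s N₁ = 259 N of static friction.
Since P = 387 N > 259 N, A slides on B; the A–B friction is kinetic: f₁ = μ_k N₁ = 0.46×431.6 = 199 N.
B experiences an equal 199 N forward from A (third law). B is in equilibrium, so the floor supplies f₂ = 199 N of static friction (limit μ_s(m_A+m_B)g = 318.8 N, not exceeded).

f ≈ 199 N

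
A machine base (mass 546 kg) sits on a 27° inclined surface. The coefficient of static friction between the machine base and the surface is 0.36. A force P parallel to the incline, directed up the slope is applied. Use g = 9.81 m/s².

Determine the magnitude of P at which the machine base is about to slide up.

P ≈ 4150 N

At impending motion up the slope, friction acts down-slope at its limit: f = μ_s N.
P is parallel to the surface, so N = m g cos θ = 4770 N.
Along the incline: P = m g sin θ + μ_s N = 2430 + 0.36×4770 = 4150 N.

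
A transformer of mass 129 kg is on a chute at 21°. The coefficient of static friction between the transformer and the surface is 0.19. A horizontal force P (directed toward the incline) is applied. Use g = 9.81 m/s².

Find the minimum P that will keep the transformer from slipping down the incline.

The transformer tends to slide down (tan θ > μ_s), so at the point of impending slip friction acts up-slope at its limit: f = μ_s N.
Perpendicular to the incline: N = m g cos θ + P sin θ.
Along the incline: P cos θ + μ_s N = m g sin θ, i.e. P cos θ + μ_s (m g cos θ + P sin θ) = m g sin θ.
Solving, P (cos θ + μ_s sin θ) = m g (sin θ − μ_s cos θ), so P = 1270×0.181/1.002 = 229 N.

P_min ≈ 229 N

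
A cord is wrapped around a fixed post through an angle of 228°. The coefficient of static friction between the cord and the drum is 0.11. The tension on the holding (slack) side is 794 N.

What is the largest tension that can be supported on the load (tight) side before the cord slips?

T_max ≈ 1230 N

At impending slip the capstan equation gives T₂/T₁ = e^{μβ} with β in radians.
β = 228° × π/180 = 3.979 rad.
e^{μβ} = e^{0.11×3.979} = 1.549.
T₂ = T₁ · e^{μβ} = 794 × 1.549 = 1230 N.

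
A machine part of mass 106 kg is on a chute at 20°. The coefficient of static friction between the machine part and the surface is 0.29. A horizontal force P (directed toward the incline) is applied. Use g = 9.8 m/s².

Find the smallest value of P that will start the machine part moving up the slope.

At impending motion up the slope, friction acts down-slope at its limit: f = μ_s N.
Perpendicular to the incline: N = m g cos θ + P sin θ.
Along the incline: P cos θ = m g sin θ + μ_s N = m g sin θ + μ_s (m g cos θ + P sin θ).
Solving, P (cos θ − μ_s sin θ) = m g (sin θ + μ_s cos θ), so P = 106×9.8×(sin 20° + 0.29 cos 20°)/(cos 20° − 0.29 sin 20°) = 1040×0.6145/0.8405 = 760 N.

P ≈ 760 N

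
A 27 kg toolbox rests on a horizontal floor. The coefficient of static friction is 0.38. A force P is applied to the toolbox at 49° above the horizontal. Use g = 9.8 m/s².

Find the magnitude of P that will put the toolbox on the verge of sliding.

N = m g − P sin α (the pull lifts the toolbox).
At impending slip, P cos α = μ_s N = μ_s (m g − P sin α).
Solving: P (cos α + μ_s sin α) = μ_s m g → P = 0.38×265/(cos 49° + 0.38 sin 49°) = 101/0.9428 = 107 N.

P ≈ 107 N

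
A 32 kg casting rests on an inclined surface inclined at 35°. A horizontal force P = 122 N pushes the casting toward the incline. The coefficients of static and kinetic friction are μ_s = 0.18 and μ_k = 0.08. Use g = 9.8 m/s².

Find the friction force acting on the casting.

The horizontal push has a component P sin θ into the surface, so N = m g cos θ + P sin θ = 256.9 + 69.98 = 326.9 N.
Along the incline, the net driving force (taking up-slope positive) is P cos θ − m g sin θ = 99.94 − 179.9 = -79.94 N, so equilibrium requires friction f = 79.94 N (up-slope).
Maximum static friction: μ_s N = 0.18 × 326.9 = 58.84 N.
|f_req| = 79.94 > 58.84 N → the casting slides down the incline; f = μ_k N = 0.08 × 326.9 = 26.1 N.

f ≈ 26.1 N (up the incline)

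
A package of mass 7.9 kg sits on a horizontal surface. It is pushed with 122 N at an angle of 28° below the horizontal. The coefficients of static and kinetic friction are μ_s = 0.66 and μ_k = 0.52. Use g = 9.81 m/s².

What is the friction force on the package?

f ≈ 70.1 N

Vertical equilibrium gives N = m g + P sin α = 134.8 N.
For equilibrium, f = P cos α = 122×cos 28° = 107.7 N.
μ_s N = 0.66 × 134.8 = 88.95 N.
107.7 > 88.95 N → the package slides; f = μ_k N = 0.52×134.8 = 70.1 N.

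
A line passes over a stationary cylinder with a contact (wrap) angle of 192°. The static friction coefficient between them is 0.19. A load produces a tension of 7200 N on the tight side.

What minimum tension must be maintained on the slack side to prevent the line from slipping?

Capstan equation at impending slip: T_tight/T_slack = e^{μβ}.
β = 192° = 3.351 rad; e^{μβ} = e^{0.19×3.351} = 1.89.
T_slack = T_tight / e^{μβ} = 7200 / 1.89 = 3810 N.

T_min ≈ 3810 N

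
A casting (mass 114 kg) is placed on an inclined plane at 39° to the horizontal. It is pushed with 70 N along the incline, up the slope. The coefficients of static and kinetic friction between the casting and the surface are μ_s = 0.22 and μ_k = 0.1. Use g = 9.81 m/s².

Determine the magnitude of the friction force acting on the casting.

f ≈ 86.9 N (up the incline)

The normal reaction is N = m g cos θ = 869.1 N.
Parallel to the incline, ΣF = 0 gives f = m g sin θ − P = 703.8 − 70 = 633.8 N (up-slope positive).
The static-friction ceiling is μ_s N = 0.22 × 869.1 = 191.2 N.
|633.8| exceeds 191.2 N, so the casting slips down-slope; friction is kinetic, f = μ_k N = 0.1×869.1 = 86.9 N.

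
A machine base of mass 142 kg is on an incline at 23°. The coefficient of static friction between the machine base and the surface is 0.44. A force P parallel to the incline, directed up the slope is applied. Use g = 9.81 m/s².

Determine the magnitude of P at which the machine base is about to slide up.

P ≈ 1110 N

At impending motion up the slope, friction acts down-slope at its limit: f = μ_s N.
P is parallel to the surface, so N = m g cos θ = 1280 N.
Along the incline: P = m g sin θ + μ_s N = 544 + 0.44×1280 = 1110 N.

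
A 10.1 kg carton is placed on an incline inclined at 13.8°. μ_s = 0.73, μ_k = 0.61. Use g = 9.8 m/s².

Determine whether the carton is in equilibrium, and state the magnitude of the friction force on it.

f ≈ 23.6 N

N = m g cos θ = 96.1 N.
Down-slope weight component: m g sin θ = 23.6 N.
μ_s N = 70.2 N.
23.6 ≤ 70.2 N, so it stays put; friction = 23.6 N.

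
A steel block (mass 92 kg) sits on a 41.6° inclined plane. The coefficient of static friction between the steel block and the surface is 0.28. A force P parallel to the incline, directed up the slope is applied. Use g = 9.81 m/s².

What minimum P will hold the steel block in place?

P_min ≈ 410 N

The steel block tends to slide down (tan θ > μ_s), so at the point of impending slip friction acts up-slope at its limit: f = μ_s N.
P is parallel to the surface, so N = m g cos θ = 675 N.
Along the incline: P + μ_s N = m g sin θ, so P = 599 − 0.28×675 = 410 N.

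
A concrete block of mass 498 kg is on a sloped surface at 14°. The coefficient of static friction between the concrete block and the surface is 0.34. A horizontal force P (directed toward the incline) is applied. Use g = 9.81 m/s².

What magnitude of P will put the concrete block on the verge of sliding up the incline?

P ≈ 3150 N

At impending motion up the slope, friction acts down-slope at its limit: f = μ_s N.
Perpendicular to the incline: N = m g cos θ + P sin θ.
Along the incline: P cos θ = m g sin θ + μ_s N = m g sin θ + μ_s (m g cos θ + P sin θ).
Solving, P (cos θ − μ_s sin θ) = m g (sin θ + μ_s cos θ), so P = 498×9.81×(sin 14° + 0.34 cos 14°)/(cos 14° − 0.34 sin 14°) = 4890×0.5718/0.888 = 3150 N.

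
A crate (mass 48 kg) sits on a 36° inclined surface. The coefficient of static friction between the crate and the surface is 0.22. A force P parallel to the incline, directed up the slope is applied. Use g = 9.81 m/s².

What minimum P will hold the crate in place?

P_min ≈ 193 N

The crate tends to slide down (tan θ > μ_s), so at the point of impending slip friction acts up-slope at its limit: f = μ_s N.
P is parallel to the surface, so N = m g cos θ = 381 N.
Along the incline: P + μ_s N = m g sin θ, so P = 277 − 0.22×381 = 193 N.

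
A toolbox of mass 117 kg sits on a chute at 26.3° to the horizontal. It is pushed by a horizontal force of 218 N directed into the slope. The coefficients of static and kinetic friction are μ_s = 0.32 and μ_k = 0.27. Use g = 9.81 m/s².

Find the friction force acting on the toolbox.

Resolve perpendicular to the incline: N = m g cos θ + P sin θ = 117×9.81×cos 26.3° + 218×sin 26.3° = 1126 N.
Parallel to the incline: P cos θ − m g sin θ = 195.4 − 508.5 = -313.1 N; the friction needed to balance this is 313.1 N acting up the slope.
Maximum static friction: μ_s N = 0.32 × 1126 = 360.2 N.
|f_req| = 313.1 ≤ 360.2 N → the toolbox is in equilibrium; friction equals the required value.

f ≈ 313 N (up the incline)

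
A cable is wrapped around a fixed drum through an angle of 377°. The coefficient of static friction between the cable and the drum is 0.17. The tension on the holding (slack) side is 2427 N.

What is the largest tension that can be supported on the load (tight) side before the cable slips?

At impending slip the capstan equation gives T₂/T₁ = e^{μβ} with β in radians.
β = 377° × π/180 = 6.58 rad.
e^{μβ} = e^{0.17×6.58} = 3.061.
T₂ = T₁ · e^{μβ} = 2427 × 3.061 = 7430 N.

T_max ≈ 7430 N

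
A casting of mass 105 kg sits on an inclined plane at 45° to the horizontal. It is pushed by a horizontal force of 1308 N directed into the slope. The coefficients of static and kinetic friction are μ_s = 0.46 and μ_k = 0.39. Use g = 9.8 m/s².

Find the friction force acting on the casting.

f ≈ 197 N (down the incline)

Normal direction: N = m g cos θ + P sin θ = 1653 N.
Along the incline, the net driving force (taking up-slope positive) is P cos θ − m g sin θ = 924.9 − 727.6 = 197.3 N, so equilibrium requires friction f = -197.3 N (down-slope).
Maximum static friction: μ_s N = 0.46 × 1653 = 760.2 N.
|f_req| = 197.3 ≤ 760.2 N → the casting is in equilibrium; friction equals the required value.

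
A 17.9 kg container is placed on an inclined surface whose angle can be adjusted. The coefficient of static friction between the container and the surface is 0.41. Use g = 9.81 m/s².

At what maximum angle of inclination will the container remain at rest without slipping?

θ_max ≈ 22.3°

At the slip threshold, m g sin θ = μ_s · m g cos θ, so tan θ = μ_s.
θ_max = arctan(0.41) = 22.3°.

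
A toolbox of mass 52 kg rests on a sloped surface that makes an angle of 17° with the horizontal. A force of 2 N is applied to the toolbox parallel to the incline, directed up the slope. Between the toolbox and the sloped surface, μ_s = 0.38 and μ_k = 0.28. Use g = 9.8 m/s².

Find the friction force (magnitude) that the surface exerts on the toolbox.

f ≈ 147 N (up the incline)

The normal reaction is N = m g cos θ = 487.3 N.
For equilibrium along the incline the friction force must supply f = m g sin θ − P = 149 − 2 = 147 N (positive meaning up-slope).
The static-friction ceiling is μ_s N = 0.38 × 487.3 = 185.2 N.
Since |147| ≤ 185.2 N, no slip — friction simply equals what equilibrium demands.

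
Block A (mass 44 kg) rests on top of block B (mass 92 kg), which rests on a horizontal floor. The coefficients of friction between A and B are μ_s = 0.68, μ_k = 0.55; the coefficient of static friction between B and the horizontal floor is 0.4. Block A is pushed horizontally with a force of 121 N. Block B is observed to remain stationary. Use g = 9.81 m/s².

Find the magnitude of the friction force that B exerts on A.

Between the blocks, N₁ = m_A g = 431.6 N.
Maximum static friction on A from B: μ_s N₁ = 0.68×431.6 = 293.5 N.
Since P = 121 N ≤ 293.5 N, A does not slip on B; friction on A equals P = 121 N.
B experiences an equal 121 N forward from A (third law). B is in equilibrium, so the floor supplies f₂ = 121 N of static friction (limit μ_s(m_A+m_B)g = 533.7 N, not exceeded).

f ≈ 121 N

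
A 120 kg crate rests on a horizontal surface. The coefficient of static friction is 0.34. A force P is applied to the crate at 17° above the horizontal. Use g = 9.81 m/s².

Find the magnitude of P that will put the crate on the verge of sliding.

P ≈ 379 N

N = m g − P sin α (the pull lifts the crate).
At impending slip, P cos α = μ_s N = μ_s (m g − P sin α).
Solving: P (cos α + μ_s sin α) = μ_s m g → P = 0.34×1180/(cos 17° + 0.34 sin 17°) = 400/1.056 = 379 N.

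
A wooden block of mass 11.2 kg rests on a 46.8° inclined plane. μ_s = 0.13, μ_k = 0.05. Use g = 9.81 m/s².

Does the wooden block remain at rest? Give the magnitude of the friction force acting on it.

N = m g cos θ = 75.2 N.
Down-slope weight component: m g sin θ = 80.1 N.
μ_s N = 9.78 N.
80.1 > 9.78 N, so it slides; kinetic friction f = μ_k N = 0.05×75.2 = 3.76 N.

f ≈ 3.76 N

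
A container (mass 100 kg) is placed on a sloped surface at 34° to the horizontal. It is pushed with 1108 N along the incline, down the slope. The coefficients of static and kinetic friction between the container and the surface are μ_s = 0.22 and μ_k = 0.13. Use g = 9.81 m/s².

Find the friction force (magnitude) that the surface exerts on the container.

Perpendicular to the surface, N = m g cos θ = 100·9.81·cos 34° = 813.3 N.
Parallel to the incline, ΣF = 0 gives f = m g sin θ + P = 548.6 + 1108 = 1657 N (up-slope positive).
Maximum static friction available: μ_s N = 0.22 × 813.3 = 178.9 N.
|1657| exceeds 178.9 N, so the container slips down-slope; friction is kinetic, f = μ_k N = 0.13×813.3 = 106 N.

f ≈ 106 N (up the incline)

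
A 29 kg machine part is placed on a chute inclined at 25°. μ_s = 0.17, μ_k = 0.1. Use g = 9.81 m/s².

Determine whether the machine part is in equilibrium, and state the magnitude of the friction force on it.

N = m g cos θ = 258 N.
Down-slope weight component: m g sin θ = 120 N.
μ_s N = 43.8 N.
120 > 43.8 N, so it slides; kinetic friction f = μ_k N = 0.1×258 = 25.8 N.

f ≈ 25.8 N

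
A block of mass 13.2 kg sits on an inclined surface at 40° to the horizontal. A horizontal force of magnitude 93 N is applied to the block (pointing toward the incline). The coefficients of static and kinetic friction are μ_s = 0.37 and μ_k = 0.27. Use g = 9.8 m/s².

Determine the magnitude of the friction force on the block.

f ≈ 11.9 N (up the incline)

Resolve perpendicular to the incline: N = m g cos θ + P sin θ = 13.2×9.8×cos 40° + 93×sin 40° = 158.9 N.
Along the incline, the net driving force (taking up-slope positive) is P cos θ − m g sin θ = 71.24 − 83.15 = -11.91 N, so equilibrium requires friction f = 11.91 N (up-slope).
The limit of static friction is μ_s N = 58.78 N.
Since 11.91 N is within the 58.78 N limit, the block stays put and friction is exactly 11.9 N.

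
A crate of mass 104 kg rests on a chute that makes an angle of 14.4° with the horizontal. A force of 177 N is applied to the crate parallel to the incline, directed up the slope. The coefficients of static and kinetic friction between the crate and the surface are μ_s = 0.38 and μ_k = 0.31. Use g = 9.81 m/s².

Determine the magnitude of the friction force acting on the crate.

f ≈ 76.7 N (up the incline)

The normal reaction is N = m g cos θ = 988.2 N.
For equilibrium along the incline the friction force must supply f = m g sin θ − P = 253.7 − 177 = 76.72 N (positive meaning up-slope).
Static friction can supply at most μ_s N = 375.5 N.
Since |76.72| ≤ 375.5 N, static friction is sufficient; f equals the required value, not μ_s N.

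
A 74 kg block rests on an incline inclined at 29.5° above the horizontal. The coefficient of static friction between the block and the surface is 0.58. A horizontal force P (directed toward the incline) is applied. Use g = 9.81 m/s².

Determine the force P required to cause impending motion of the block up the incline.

P ≈ 1240 N

At impending motion up the slope, friction acts down-slope at its limit: f = μ_s N.
Perpendicular to the incline: N = m g cos θ + P sin θ.
Along the incline: P cos θ = m g sin θ + μ_s N = m g sin θ + μ_s (m g cos θ + P sin θ).
Solving, P (cos θ − μ_s sin θ) = m g (sin θ + μ_s cos θ), so P = 74×9.81×(sin 29.5° + 0.58 cos 29.5°)/(cos 29.5° − 0.58 sin 29.5°) = 726×0.9972/0.5848 = 1240 N.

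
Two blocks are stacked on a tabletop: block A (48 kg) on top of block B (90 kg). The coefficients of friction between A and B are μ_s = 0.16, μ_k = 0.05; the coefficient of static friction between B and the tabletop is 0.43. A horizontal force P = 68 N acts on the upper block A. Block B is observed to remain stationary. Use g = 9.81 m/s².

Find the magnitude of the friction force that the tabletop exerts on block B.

f ≈ 68 N

The normal force B exerts on A is simply A's weight, N₁ = 470.9 N.
So the A–B interface can sustain at most μ_s N₁ = 75.34 N of static friction.
P = 68 N is within that limit, so A and B move together (both at rest); the A–B friction is simply f₁ = P = 68 N.
B experiences an equal 68 N forward from A (third law). B is in equilibrium, so the floor supplies f₂ = 68 N of static friction (limit μ_s(m_A+m_B)g = 582.1 N, not exceeded).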